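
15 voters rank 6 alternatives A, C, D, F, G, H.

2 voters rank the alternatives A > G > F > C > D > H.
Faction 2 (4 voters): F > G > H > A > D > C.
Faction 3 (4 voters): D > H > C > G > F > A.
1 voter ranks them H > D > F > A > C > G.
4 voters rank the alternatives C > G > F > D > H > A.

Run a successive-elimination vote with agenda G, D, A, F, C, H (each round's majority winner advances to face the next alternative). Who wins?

Round 1: G vs D — 10–5, G advances.
Round 2: G vs A — 12–3, G advances.
Round 3: G vs F — 10–5, G advances.
Round 4: G vs C — 6–9, C advances.
Round 5: C vs H — 6–9, H advances.
The agenda winner is H.

H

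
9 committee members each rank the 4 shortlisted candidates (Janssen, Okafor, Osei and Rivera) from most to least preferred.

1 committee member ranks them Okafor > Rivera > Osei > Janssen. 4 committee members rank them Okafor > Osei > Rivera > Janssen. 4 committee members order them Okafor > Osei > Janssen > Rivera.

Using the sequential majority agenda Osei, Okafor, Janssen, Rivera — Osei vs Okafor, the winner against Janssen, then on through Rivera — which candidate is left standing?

Round 1: Osei vs Okafor — 0–9, Okafor advances.
Round 2: Okafor vs Janssen — 9–0, Okafor advances.
Round 3: Okafor vs Rivera — 9–0, Okafor advances.
Okafor survives the agenda.

Okafor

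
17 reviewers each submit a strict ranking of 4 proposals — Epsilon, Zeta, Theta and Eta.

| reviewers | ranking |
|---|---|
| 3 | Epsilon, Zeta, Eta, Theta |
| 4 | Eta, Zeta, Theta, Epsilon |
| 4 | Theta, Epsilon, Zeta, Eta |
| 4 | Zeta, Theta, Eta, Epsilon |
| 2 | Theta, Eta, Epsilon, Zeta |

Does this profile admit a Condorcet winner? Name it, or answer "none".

Check each pair by majority over 17 ballots:
Epsilon vs Zeta: Epsilon preferred on 3+4+2 = 9 ballots; Epsilon wins 9–8.
Epsilon vs Theta: Epsilon is ranked higher on 3 ballots, Theta on 14. Theta wins 14–3.
Epsilon vs Eta: 3+4 = 7 for Epsilon, 10 for Eta — Eta by 10–7.
Zeta–Theta: Zeta 11–6.
Zeta vs Eta: Zeta preferred on 3+4+4 = 11 ballots; Zeta wins 11–6.
Theta vs Eta: 4+4+2 = 10 for Theta, 7 for Eta — Theta by 10–7.
Each project drops at least one matchup (Epsilon loses to Theta; Zeta loses to Epsilon; Theta loses to Zeta; Eta loses to Zeta); the cycle Epsilon → Zeta → Theta → Epsilon rules out a Condorcet winner.

none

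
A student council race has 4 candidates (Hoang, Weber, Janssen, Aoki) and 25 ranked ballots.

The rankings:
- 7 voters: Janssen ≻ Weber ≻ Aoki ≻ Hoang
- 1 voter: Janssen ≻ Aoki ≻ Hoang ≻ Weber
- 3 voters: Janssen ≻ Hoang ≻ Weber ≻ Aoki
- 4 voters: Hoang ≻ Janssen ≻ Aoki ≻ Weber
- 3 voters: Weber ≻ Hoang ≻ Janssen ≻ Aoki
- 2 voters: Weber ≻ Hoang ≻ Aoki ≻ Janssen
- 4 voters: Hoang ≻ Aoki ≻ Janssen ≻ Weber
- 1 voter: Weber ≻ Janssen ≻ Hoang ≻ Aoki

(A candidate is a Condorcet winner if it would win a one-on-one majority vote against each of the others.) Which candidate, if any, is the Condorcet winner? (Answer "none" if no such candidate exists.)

Pairwise majorities:
Hoang vs Weber: 1+3+4+4 = 12 for Hoang, 13 for Weber — Weber by 13–12.
Hoang vs Janssen: Hoang preferred on 4+3+2+4 = 13 ballots; Hoang wins 13–12.
Hoang vs Aoki: Hoang preferred on 3+4+3+2+4+1 = 17 ballots; Hoang wins 17–8.
Weber vs Janssen: Weber preferred on 3+2+1 = 6 ballots; Janssen wins 19–6.
Weber vs Aoki: 16 to 9, Weber.
Janssen vs Aoki: 19 to 6, Janssen.
Every candidate loses at least once (Hoang loses to Weber; Weber loses to Janssen; Janssen loses to Hoang; Aoki loses to Hoang). The majority relation contains the cycle Hoang > Janssen > Weber > Hoang, so there is no Condorcet winner.

none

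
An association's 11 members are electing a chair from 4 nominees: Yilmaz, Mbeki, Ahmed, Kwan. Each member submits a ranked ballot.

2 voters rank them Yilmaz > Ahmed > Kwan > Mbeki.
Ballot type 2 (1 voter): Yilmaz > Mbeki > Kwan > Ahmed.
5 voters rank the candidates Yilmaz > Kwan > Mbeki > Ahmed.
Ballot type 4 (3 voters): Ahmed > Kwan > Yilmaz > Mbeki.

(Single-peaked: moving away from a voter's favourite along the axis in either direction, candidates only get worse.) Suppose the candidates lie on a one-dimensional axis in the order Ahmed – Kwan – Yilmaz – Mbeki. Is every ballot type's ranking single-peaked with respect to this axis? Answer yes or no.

no

Axis positions: Ahmed=1, Kwan=2, Yilmaz=3, Mbeki=4.
Ballot type 1: ranking walks positions 3-1-2-4; Ahmed is ranked above Kwan even though Kwan lies between Ahmed and the peak Yilmaz on the axis — preferences dip and rise again. Not single-peaked.
Ballot type 2 (peak Yilmaz at position 3): ranking walks positions 3-4-2-1, expanding outward from the peak — single-peaked.
Ballot type 3 (peak Yilmaz at position 3): ranking walks positions 3-2-4-1, expanding outward from the peak — single-peaked.
Ballot type 4 (peak Ahmed at position 1): ranking walks positions 1-2-3-4, expanding outward from the peak — single-peaked.
Ballot type 1 violates single-peakedness, so the profile is not single-peaked on this axis.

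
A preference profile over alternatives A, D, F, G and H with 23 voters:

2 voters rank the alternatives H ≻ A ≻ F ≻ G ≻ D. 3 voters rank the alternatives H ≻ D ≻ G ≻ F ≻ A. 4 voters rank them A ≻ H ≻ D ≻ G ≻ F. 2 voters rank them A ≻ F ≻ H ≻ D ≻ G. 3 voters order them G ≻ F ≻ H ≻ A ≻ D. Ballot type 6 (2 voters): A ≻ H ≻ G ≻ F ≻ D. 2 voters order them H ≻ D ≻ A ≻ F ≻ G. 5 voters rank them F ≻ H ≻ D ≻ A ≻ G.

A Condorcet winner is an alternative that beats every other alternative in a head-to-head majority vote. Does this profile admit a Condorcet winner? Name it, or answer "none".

Head-to-head results (23 voters):
A–D: A 13–10.
A vs F: A wins 12–11.
A vs G: A wins 17–6.
A vs H: H, 15–8.
D vs F: F, 14–9.
D vs G: D wins 16–7.
D vs H: H wins 23–0.
F vs G: G wins 12–11.
F vs H: H, 13–10.
G–H: H 20–3.
H wins every pairwise contest, so H is the Condorcet winner.

H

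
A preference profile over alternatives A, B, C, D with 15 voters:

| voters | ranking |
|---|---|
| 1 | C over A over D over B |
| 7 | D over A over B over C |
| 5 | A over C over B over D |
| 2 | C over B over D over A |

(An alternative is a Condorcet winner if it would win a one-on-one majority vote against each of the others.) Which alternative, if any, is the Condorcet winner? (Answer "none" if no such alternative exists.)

none

Pairwise majorities:
A vs B: A, 13–2.
A vs C: A wins 12–3.
A–D: D 9–6.
B vs C: B is ranked higher on 7 ballots, C on 8. C wins 8–7.
B vs D: B is ranked higher on 5+2 = 7 ballots, D on 8. D wins 8–7.
C–D: C 8–7.
No alternative is unbeaten: A loses to D; B loses to A; C loses to A; D loses to C. In particular A > C > D > A is a majority cycle — no Condorcet winner exists.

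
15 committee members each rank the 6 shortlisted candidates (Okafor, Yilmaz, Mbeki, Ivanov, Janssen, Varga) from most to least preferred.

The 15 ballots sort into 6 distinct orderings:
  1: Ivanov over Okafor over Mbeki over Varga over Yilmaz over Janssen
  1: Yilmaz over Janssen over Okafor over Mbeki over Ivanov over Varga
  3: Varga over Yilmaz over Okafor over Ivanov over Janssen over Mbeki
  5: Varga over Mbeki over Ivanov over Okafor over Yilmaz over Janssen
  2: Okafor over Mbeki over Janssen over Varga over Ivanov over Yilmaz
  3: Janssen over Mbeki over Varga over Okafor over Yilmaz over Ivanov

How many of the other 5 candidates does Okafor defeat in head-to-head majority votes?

Okafor against each rival (15 committee members):
Okafor vs Yilmaz: Okafor preferred on 1+5+2+3 = 11 ballots; Okafor wins 11–4.
Okafor vs Mbeki: Mbeki, 8–7.
Okafor vs Ivanov: 9 to 6, Okafor.
Okafor vs Janssen: Okafor wins 11–4.
Okafor vs Varga: 1+1+2 = 4 for Okafor, 11 for Varga — Varga by 11–4.
Okafor beats Yilmaz, Ivanov, Janssen; loses to Mbeki, Varga — 3 pairwise wins.

3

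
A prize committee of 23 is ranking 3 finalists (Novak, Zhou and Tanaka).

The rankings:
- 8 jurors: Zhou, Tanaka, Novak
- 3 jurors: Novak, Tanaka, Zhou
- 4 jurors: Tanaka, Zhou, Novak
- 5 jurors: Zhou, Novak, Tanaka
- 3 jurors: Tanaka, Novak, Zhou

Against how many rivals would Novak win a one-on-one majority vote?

0

Novak against each rival (23 jurors):
Novak vs Zhou: Zhou, 17–6.
Novak vs Tanaka: Tanaka wins 15–8.
Novak beats no one; loses to Zhou, Tanaka — 0 pairwise wins.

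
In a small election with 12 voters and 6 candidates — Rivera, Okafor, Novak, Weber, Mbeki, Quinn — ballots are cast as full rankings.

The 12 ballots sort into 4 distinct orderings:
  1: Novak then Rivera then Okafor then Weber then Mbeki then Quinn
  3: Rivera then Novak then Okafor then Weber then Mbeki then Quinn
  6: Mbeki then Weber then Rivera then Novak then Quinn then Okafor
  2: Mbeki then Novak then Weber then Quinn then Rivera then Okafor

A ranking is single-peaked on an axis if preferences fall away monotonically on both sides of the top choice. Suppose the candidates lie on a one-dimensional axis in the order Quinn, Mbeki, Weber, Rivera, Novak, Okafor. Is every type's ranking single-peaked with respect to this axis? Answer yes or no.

no

Axis positions: Quinn=1, Mbeki=2, Weber=3, Rivera=4, Novak=5, Okafor=6.
Type 1 (peak Novak at position 5): ranking walks positions 5-4-6-3-2-1, expanding outward from the peak — single-peaked.
Type 2 (peak Rivera at position 4): ranking walks positions 4-5-6-3-2-1, expanding outward from the peak — single-peaked.
Type 3 (peak Mbeki at position 2): ranking walks positions 2-3-4-5-1-6, expanding outward from the peak — single-peaked.
Type 4: ranking walks positions 2-5-3-1-4-6; Novak is ranked above Weber even though Weber lies between Novak and the peak Mbeki on the axis — preferences dip and rise again. Not single-peaked.
Type 4 violates single-peakedness, so the profile is not single-peaked on this axis.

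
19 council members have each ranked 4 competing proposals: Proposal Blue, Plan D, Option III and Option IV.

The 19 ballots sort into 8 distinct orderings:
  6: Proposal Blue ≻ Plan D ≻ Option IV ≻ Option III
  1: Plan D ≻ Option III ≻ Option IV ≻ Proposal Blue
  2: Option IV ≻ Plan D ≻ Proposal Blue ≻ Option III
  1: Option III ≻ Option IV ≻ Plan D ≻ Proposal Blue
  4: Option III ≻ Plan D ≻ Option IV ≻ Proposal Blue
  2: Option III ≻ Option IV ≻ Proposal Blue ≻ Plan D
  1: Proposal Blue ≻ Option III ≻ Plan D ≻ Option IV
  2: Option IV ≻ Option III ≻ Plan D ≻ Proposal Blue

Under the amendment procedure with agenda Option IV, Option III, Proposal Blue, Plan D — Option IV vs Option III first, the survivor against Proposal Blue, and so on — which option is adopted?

Plan D

Round 1: Option IV vs Option III — 10–9, Option IV advances.
Round 2: Option IV vs Proposal Blue — 12–7, Option IV advances.
Round 3: Option IV vs Plan D — 7–12, Plan D advances.
Plan D survives the agenda.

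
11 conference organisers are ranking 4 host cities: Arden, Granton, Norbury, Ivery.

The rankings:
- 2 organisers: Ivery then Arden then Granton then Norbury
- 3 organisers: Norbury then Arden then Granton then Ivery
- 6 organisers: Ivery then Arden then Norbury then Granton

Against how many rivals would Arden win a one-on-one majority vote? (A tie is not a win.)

Arden against each rival (11 organisers):
Arden vs Granton: Arden is ranked higher on 2+3+6 = 11 ballots, Granton on 0. Arden wins 11–0.
Arden–Norbury: Arden 8–3.
Arden–Ivery: Ivery 8–3.
Arden beats Granton, Norbury; loses to Ivery — 2 pairwise wins.

2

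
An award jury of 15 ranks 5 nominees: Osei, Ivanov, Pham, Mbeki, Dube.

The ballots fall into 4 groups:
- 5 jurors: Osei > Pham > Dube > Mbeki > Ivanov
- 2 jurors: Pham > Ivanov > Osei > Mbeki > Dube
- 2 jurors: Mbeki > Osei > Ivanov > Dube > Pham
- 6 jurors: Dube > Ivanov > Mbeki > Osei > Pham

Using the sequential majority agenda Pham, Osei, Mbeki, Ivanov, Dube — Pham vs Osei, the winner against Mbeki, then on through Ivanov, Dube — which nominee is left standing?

Dube

Round 1: Pham vs Osei — 2–13, Osei advances.
Round 2: Osei vs Mbeki — 7–8, Mbeki advances.
Round 3: Mbeki vs Ivanov — 7–8, Ivanov advances.
Round 4: Ivanov vs Dube — 4–11, Dube advances.
The agenda winner is Dube.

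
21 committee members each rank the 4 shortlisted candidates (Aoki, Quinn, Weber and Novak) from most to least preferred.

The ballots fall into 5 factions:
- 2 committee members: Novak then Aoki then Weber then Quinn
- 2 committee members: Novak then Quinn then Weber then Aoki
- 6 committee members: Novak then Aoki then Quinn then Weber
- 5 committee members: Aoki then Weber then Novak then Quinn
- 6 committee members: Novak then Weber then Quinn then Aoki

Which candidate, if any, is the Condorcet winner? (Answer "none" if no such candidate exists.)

Novak

Check each pair by majority over 21 ballots:
Aoki vs Quinn: 2+6+5 = 13 for Aoki, 8 for Quinn — Aoki by 13–8.
Aoki vs Weber: 13 to 8, Aoki.
Aoki vs Novak: Novak wins 16–5.
Quinn–Weber: Weber 13–8.
Quinn vs Novak: 0 to 21, Novak.
Weber–Novak: Novak 16–5.
Novak wins every pairwise contest, so Novak is the Condorcet winner.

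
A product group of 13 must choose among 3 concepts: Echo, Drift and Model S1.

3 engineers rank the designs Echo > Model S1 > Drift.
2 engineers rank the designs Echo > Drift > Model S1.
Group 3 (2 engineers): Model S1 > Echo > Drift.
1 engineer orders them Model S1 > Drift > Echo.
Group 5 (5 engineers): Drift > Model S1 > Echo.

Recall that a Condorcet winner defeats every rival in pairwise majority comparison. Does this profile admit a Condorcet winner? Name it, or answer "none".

Head-to-head results (13 engineers):
Echo vs Drift: 3+2+2 = 7 for Echo, 6 for Drift — Echo by 7–6.
Echo vs Model S1: 3+2 = 5 for Echo, 8 for Model S1 — Model S1 by 8–5.
Drift vs Model S1: Drift is ranked higher on 2+5 = 7 ballots, Model S1 on 6. Drift wins 7–6.
Each design drops at least one matchup (Echo loses to Model S1; Drift loses to Echo; Model S1 loses to Drift); the cycle Echo beats Drift beats Model S1 beats Echo rules out a Condorcet winner.

none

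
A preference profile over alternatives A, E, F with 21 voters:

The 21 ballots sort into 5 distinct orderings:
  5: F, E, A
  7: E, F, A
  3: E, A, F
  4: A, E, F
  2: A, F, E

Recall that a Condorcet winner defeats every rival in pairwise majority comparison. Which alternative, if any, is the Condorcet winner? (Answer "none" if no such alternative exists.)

E

Head-to-head results (21 voters):
A vs E: E, 15–6.
A–F: F 12–9.
E–F: E 14–7.
E defeats every rival head-to-head and is the Condorcet winner.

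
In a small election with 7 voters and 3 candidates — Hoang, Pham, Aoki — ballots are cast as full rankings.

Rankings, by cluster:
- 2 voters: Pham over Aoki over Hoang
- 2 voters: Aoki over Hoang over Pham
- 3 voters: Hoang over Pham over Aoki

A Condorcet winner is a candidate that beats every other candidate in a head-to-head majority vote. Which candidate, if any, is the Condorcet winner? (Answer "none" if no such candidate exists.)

none

Pairwise majorities:
Hoang vs Pham: 2+3 = 5 for Hoang, 2 for Pham — Hoang by 5–2.
Hoang vs Aoki: Hoang is ranked higher on 3 ballots, Aoki on 4. Aoki wins 4–3.
Pham vs Aoki: Pham is ranked higher on 2+3 = 5 ballots, Aoki on 2. Pham wins 5–2.
Every candidate loses at least once (Hoang loses to Aoki; Pham loses to Hoang; Aoki loses to Pham). The majority relation contains the cycle Hoang > Pham > Aoki > Hoang, so there is no Condorcet winner.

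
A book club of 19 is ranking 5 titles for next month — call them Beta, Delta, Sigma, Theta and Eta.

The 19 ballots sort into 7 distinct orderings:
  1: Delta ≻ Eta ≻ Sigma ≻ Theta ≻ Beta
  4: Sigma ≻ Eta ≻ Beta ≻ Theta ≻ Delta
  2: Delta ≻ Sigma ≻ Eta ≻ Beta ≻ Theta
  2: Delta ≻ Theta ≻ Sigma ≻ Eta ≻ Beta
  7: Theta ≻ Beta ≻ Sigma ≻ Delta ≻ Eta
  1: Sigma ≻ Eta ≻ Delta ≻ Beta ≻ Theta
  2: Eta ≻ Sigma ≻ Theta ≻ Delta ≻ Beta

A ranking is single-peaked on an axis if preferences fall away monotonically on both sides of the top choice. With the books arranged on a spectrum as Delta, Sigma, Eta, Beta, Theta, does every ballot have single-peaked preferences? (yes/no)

no

Axis positions: Delta=1, Sigma=2, Eta=3, Beta=4, Theta=5.
Bloc 1: ranking walks positions 1-3-2-5-4; Eta is ranked above Sigma even though Sigma lies between Eta and the peak Delta on the axis — preferences dip and rise again. Not single-peaked.
Bloc 2 (peak Sigma at position 2): ranking walks positions 2-3-4-5-1, expanding outward from the peak — single-peaked.
Bloc 3 (peak Delta at position 1): ranking walks positions 1-2-3-4-5, expanding outward from the peak — single-peaked.
Bloc 4: ranking walks positions 1-5-2-3-4; Theta is ranked above Sigma even though Sigma lies between Theta and the peak Delta on the axis — preferences dip and rise again. Not single-peaked.
Bloc 5: ranking walks positions 5-4-2-1-3; Sigma is ranked above Eta even though Eta lies between Sigma and the peak Theta on the axis — preferences dip and rise again. Not single-peaked.
Bloc 6 (peak Sigma at position 2): ranking walks positions 2-3-1-4-5, expanding outward from the peak — single-peaked.
Bloc 7: ranking walks positions 3-2-5-1-4; Theta is ranked above Beta even though Beta lies between Theta and the peak Eta on the axis — preferences dip and rise again. Not single-peaked.
Bloc 1 violates single-peakedness, so the profile is not single-peaked on this axis.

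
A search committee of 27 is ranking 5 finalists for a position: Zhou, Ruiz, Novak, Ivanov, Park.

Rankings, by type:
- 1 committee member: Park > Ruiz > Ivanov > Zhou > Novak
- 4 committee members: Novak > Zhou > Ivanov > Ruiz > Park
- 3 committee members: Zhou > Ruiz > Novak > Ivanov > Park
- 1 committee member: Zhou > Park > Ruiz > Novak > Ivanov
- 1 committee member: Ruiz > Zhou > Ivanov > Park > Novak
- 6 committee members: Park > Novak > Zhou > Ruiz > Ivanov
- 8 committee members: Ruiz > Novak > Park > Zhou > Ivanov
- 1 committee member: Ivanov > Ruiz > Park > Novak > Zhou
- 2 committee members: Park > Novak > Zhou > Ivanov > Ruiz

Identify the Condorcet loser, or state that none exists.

Head-to-head results (27 committee members):
Zhou vs Ruiz: 16 to 11, Zhou.
Zhou vs Novak: Novak, 21–6.
Zhou vs Ivanov: Zhou is ranked higher on 25 ballots, Ivanov on 2. Zhou wins 25–2.
Zhou vs Park: Zhou is ranked higher on 4+3+1+1 = 9 ballots, Park on 18. Park wins 18–9.
Ruiz vs Novak: 1+3+1+1+8+1 = 15 for Ruiz, 12 for Novak — Ruiz by 15–12.
Ruiz vs Ivanov: 20 to 7, Ruiz.
Ruiz vs Park: 4+3+1+8+1 = 17 for Ruiz, 10 for Park — Ruiz by 17–10.
Novak vs Ivanov: 24 to 3, Novak.
Novak vs Park: Novak is ranked higher on 4+3+8 = 15 ballots, Park on 12. Novak wins 15–12.
Ivanov vs Park: Park wins 18–9.
Ivanov loses to every other candidate — it is the Condorcet loser.

Ivanov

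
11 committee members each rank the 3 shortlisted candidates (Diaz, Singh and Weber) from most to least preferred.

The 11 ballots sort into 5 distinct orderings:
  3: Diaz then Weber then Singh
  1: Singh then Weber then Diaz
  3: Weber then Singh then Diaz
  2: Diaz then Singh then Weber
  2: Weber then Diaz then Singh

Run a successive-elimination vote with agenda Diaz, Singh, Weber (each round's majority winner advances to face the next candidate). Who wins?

Weber

Round 1: Diaz vs Singh — 7–4, Diaz advances.
Round 2: Diaz vs Weber — 5–6, Weber advances.
The agenda winner is Weber.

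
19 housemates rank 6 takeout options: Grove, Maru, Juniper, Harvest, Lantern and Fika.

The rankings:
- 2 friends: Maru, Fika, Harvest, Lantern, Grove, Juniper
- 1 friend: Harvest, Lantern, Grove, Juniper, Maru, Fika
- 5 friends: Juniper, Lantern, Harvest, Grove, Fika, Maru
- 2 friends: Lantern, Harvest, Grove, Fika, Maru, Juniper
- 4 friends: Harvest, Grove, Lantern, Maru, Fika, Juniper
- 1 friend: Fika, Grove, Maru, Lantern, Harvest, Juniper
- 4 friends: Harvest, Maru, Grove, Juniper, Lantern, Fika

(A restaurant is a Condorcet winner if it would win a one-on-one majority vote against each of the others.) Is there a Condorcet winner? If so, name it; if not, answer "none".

Head-to-head results (19 friends):
Grove vs Maru: 13 to 6, Grove.
Grove vs Juniper: 14 to 5, Grove.
Grove vs Harvest: 1 to 18, Harvest.
Grove vs Lantern: 9 to 10, Lantern.
Grove vs Fika: Grove preferred on 1+5+2+4+4 = 16 ballots; Grove wins 16–3.
Maru vs Juniper: Maru is ranked higher on 2+2+4+1+4 = 13 ballots, Juniper on 6. Maru wins 13–6.
Maru vs Harvest: 3 to 16, Harvest.
Maru vs Lantern: Maru is ranked higher on 2+1+4 = 7 ballots, Lantern on 12. Lantern wins 12–7.
Maru vs Fika: Maru is ranked higher on 2+1+4+4 = 11 ballots, Fika on 8. Maru wins 11–8.
Juniper vs Harvest: Juniper is ranked higher on 5 ballots, Harvest on 14. Harvest wins 14–5.
Juniper vs Lantern: Juniper preferred on 5+4 = 9 ballots; Lantern wins 10–9.
Juniper vs Fika: 10 to 9, Juniper.
Harvest vs Lantern: 11 to 8, Harvest.
Harvest vs Fika: 16 to 3, Harvest.
Lantern vs Fika: Lantern is ranked higher on 1+5+2+4+4 = 16 ballots, Fika on 3. Lantern wins 16–3.
Harvest wins every pairwise contest, so Harvest is the Condorcet winner.

Harvest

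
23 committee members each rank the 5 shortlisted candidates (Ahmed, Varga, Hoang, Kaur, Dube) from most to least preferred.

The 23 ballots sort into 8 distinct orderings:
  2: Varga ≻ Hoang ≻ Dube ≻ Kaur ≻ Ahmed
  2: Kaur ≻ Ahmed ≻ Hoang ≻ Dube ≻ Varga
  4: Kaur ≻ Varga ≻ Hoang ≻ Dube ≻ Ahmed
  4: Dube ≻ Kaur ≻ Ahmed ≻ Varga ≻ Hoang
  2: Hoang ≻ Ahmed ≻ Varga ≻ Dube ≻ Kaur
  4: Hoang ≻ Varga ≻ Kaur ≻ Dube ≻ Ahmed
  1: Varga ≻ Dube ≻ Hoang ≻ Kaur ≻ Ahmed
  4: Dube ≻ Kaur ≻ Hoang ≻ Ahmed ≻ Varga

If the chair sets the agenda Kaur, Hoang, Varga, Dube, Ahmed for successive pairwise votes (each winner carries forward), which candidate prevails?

Round 1: Kaur vs Hoang — 14–9, Kaur advances.
Round 2: Kaur vs Varga — 14–9, Kaur advances.
Round 3: Kaur vs Dube — 10–13, Dube advances.
Round 4: Dube vs Ahmed — 19–4, Dube advances.
Dube survives the agenda.

Dube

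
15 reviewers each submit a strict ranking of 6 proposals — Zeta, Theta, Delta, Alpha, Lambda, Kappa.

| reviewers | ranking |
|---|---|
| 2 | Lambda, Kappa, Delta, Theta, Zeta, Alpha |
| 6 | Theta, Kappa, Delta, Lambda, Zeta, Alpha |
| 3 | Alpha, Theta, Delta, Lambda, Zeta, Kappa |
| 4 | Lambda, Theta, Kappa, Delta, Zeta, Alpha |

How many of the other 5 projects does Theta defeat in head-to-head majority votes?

5

Theta against each rival (15 reviewers):
Theta vs Zeta: Theta, 15–0.
Theta vs Delta: Theta, 13–2.
Theta vs Alpha: Theta is ranked higher on 2+6+4 = 12 ballots, Alpha on 3. Theta wins 12–3.
Theta–Lambda: Theta 9–6.
Theta vs Kappa: Theta is ranked higher on 6+3+4 = 13 ballots, Kappa on 2. Theta wins 13–2.
Theta beats Zeta, Delta, Alpha, Lambda, Kappa — 5 pairwise wins.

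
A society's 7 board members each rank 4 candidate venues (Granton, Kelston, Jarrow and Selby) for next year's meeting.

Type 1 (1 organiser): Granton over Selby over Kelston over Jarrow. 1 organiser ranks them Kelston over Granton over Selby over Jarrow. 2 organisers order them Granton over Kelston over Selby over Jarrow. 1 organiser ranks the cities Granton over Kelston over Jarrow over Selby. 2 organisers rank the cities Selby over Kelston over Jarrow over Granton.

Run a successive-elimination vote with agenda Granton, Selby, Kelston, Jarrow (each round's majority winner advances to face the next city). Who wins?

Granton

Round 1: Granton vs Selby — 5–2, Granton advances.
Round 2: Granton vs Kelston — 4–3, Granton advances.
Round 3: Granton vs Jarrow — 5–2, Granton advances.
Granton survives the agenda.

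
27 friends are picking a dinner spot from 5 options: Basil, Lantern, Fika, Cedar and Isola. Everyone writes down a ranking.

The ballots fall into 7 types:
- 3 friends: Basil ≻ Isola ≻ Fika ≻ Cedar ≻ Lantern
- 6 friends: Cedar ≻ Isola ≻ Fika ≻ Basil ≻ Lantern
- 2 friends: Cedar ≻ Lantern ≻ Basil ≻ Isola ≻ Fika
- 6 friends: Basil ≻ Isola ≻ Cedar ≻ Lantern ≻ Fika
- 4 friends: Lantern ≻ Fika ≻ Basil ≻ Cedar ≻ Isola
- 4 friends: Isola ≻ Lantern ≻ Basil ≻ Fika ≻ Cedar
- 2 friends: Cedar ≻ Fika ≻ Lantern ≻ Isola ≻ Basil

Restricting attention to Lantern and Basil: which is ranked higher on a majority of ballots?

Ballots ranking Lantern above Basil: 2 + 4 + 4 + 2 = 12.
Ballots ranking Basil above Lantern: 27 − 12 = 15.
Basil wins the head-to-head 15–12.

Basil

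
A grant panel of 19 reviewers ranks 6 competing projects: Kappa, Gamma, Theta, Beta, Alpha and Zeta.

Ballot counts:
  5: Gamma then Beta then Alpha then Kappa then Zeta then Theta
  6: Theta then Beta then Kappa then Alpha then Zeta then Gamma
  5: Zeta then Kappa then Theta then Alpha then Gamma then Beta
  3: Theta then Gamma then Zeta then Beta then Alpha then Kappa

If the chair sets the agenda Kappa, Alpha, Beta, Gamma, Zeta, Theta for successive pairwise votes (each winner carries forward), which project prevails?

Zeta

Round 1: Kappa vs Alpha — 11–8, Kappa advances.
Round 2: Kappa vs Beta — 5–14, Beta advances.
Round 3: Beta vs Gamma — 6–13, Gamma advances.
Round 4: Gamma vs Zeta — 8–11, Zeta advances.
Round 5: Zeta vs Theta — 10–9, Zeta advances.
Zeta survives the agenda.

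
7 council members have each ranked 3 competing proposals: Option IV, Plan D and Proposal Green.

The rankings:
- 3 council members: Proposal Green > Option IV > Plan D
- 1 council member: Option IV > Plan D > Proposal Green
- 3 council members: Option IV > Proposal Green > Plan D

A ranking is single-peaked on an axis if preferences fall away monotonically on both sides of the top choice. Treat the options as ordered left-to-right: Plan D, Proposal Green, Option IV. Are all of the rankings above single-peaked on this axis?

Axis positions: Plan D=1, Proposal Green=2, Option IV=3.
Group 1 (peak Proposal Green at position 2): ranking walks positions 2-3-1, expanding outward from the peak — single-peaked.
Group 2: ranking walks positions 3-1-2; Plan D is ranked above Proposal Green even though Proposal Green lies between Plan D and the peak Option IV on the axis — preferences dip and rise again. Not single-peaked.
Group 3 (peak Option IV at position 3): ranking walks positions 3-2-1, expanding outward from the peak — single-peaked.
Group 2 violates single-peakedness, so the profile is not single-peaked on this axis.

no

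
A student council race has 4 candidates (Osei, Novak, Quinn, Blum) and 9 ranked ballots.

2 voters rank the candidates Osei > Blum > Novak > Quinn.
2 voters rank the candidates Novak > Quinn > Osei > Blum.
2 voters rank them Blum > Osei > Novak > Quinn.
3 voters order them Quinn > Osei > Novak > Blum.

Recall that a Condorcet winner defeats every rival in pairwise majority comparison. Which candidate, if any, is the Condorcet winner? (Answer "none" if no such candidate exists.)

Head-to-head results (9 voters):
Osei vs Novak: Osei wins 7–2.
Osei–Quinn: Quinn 5–4.
Osei–Blum: Osei 7–2.
Novak vs Quinn: Novak wins 6–3.
Novak vs Blum: Novak, 5–4.
Quinn vs Blum: Quinn wins 5–4.
No candidate is unbeaten: Osei loses to Quinn; Novak loses to Osei; Quinn loses to Novak; Blum loses to Osei. In particular Osei beats Novak beats Quinn beats Osei is a majority cycle — no Condorcet winner exists.

none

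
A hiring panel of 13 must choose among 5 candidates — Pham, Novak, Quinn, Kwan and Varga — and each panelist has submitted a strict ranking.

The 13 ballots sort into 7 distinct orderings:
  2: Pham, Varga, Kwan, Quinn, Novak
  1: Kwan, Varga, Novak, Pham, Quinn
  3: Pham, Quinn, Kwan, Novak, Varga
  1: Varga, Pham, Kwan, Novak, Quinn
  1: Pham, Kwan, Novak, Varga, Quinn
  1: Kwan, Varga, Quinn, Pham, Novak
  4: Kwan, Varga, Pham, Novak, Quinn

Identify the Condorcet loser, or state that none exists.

Quinn

Head-to-head results (13 committee members):
Pham–Novak: Pham 12–1.
Pham–Quinn: Pham 12–1.
Pham vs Kwan: Pham is ranked higher on 2+3+1+1 = 7 ballots, Kwan on 6. Pham wins 7–6.
Pham vs Varga: Varga, 7–6.
Novak vs Quinn: 7 to 6, Novak.
Novak vs Kwan: Novak preferred on 0 ballots; Kwan wins 13–0.
Novak vs Varga: Novak preferred on 3+1 = 4 ballots; Varga wins 9–4.
Quinn–Kwan: Kwan 10–3.
Quinn–Varga: Varga 10–3.
Kwan vs Varga: Kwan preferred on 1+3+1+1+4 = 10 ballots; Kwan wins 10–3.
Only Quinn has no wins; Quinn is the Condorcet loser.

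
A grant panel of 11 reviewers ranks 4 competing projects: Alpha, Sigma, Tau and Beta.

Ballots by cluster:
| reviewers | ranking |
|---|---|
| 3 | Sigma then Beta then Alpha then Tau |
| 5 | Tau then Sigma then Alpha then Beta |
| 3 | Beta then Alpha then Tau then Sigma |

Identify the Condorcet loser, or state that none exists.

none

Pairwise majorities:
Alpha–Sigma: Sigma 8–3.
Alpha vs Tau: Alpha is ranked higher on 3+3 = 6 ballots, Tau on 5. Alpha wins 6–5.
Alpha vs Beta: 5 to 6, Beta.
Sigma vs Tau: Tau wins 8–3.
Sigma vs Beta: Sigma preferred on 3+5 = 8 ballots; Sigma wins 8–3.
Tau vs Beta: 5 for Tau, 6 for Beta — Beta by 6–5.
Each project has at least one pairwise win (Alpha beats Tau; Sigma beats Alpha; Tau beats Sigma; Beta beats Alpha) — no Condorcet loser.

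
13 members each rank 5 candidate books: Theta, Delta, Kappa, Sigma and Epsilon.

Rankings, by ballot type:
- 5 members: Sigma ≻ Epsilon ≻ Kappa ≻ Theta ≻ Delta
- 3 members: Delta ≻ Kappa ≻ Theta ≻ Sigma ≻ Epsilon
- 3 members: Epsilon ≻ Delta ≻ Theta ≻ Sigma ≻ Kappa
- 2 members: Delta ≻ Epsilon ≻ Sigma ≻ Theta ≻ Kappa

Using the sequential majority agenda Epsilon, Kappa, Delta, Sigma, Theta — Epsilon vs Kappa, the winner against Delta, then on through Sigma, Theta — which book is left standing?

Sigma

Round 1: Epsilon vs Kappa — 10–3, Epsilon advances.
Round 2: Epsilon vs Delta — 8–5, Epsilon advances.
Round 3: Epsilon vs Sigma — 5–8, Sigma advances.
Round 4: Sigma vs Theta — 7–6, Sigma advances.
Sigma survives the agenda.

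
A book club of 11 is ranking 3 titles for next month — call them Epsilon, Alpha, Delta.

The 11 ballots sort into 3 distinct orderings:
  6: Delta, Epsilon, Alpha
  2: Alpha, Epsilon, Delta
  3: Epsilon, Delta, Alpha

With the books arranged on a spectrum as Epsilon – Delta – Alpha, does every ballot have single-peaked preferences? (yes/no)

no

Axis positions: Epsilon=1, Delta=2, Alpha=3.
Cluster 1 (peak Delta at position 2): ranking walks positions 2-1-3, expanding outward from the peak — single-peaked.
Cluster 2: ranking walks positions 3-1-2; Epsilon is ranked above Delta even though Delta lies between Epsilon and the peak Alpha on the axis — preferences dip and rise again. Not single-peaked.
Cluster 3 (peak Epsilon at position 1): ranking walks positions 1-2-3, expanding outward from the peak — single-peaked.
Cluster 2 violates single-peakedness, so the profile is not single-peaked on this axis.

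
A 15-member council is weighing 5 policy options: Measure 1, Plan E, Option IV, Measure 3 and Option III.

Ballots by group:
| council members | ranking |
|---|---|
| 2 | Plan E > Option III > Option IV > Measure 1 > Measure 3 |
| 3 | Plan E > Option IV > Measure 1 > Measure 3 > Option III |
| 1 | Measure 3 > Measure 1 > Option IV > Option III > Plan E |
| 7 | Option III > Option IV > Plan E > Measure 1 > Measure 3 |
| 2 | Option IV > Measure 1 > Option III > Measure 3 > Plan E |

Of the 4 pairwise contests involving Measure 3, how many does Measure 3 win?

Measure 3 against each rival (15 council members):
Measure 3 vs Measure 1: 1 for Measure 3, 14 for Measure 1 — Measure 1 by 14–1.
Measure 3–Plan E: Plan E 12–3.
Measure 3 vs Option IV: Option IV wins 14–1.
Measure 3 vs Option III: Option III, 11–4.
Measure 3 beats no one; loses to Measure 1, Plan E, Option IV, Option III — 0 pairwise wins.

0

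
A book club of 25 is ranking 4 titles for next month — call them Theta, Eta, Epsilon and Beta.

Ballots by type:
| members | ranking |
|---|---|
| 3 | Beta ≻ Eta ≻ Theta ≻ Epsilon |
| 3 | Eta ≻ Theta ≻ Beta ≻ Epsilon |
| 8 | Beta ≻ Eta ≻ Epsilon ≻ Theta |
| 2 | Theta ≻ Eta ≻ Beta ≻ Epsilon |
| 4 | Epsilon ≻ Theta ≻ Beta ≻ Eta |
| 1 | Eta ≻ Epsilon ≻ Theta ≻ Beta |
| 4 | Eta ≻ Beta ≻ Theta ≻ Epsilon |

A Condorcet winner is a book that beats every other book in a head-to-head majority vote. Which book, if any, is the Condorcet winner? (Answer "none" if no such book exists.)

Check each pair by majority over 25 ballots:
Theta vs Eta: Eta wins 19–6.
Theta–Epsilon: Epsilon 13–12.
Theta vs Beta: Beta wins 15–10.
Eta vs Epsilon: Eta, 21–4.
Eta–Beta: Beta 15–10.
Epsilon vs Beta: Beta wins 20–5.
Beta wins every pairwise contest, so Beta is the Condorcet winner.

Beta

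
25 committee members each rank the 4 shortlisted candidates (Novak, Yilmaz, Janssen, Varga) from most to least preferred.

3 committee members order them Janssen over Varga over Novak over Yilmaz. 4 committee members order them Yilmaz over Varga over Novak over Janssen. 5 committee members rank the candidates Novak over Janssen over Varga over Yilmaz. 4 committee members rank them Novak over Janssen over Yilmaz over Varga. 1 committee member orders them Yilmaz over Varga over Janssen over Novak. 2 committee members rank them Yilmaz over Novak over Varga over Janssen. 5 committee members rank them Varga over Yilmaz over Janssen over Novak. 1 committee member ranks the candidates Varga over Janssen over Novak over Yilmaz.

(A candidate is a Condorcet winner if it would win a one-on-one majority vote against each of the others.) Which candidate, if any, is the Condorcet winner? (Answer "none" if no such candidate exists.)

Pairwise majorities:
Novak vs Yilmaz: Novak is ranked higher on 3+5+4+1 = 13 ballots, Yilmaz on 12. Novak wins 13–12.
Novak vs Janssen: 4+5+4+2 = 15 for Novak, 10 for Janssen — Novak by 15–10.
Novak vs Varga: Novak is ranked higher on 5+4+2 = 11 ballots, Varga on 14. Varga wins 14–11.
Yilmaz vs Janssen: Yilmaz preferred on 4+1+2+5 = 12 ballots; Janssen wins 13–12.
Yilmaz vs Varga: 11 to 14, Varga.
Janssen vs Varga: 3+5+4 = 12 for Janssen, 13 for Varga — Varga by 13–12.
Varga wins every pairwise contest, so Varga is the Condorcet winner.

Varga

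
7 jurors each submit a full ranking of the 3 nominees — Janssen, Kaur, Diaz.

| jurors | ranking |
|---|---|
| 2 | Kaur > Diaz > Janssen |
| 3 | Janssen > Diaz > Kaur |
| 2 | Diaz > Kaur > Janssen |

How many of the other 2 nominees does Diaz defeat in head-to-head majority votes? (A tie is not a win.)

Diaz against each rival (7 jurors):
Diaz vs Janssen: Diaz preferred on 2+2 = 4 ballots; Diaz wins 4–3.
Diaz–Kaur: Diaz 5–2.
Diaz beats Janssen, Kaur — 2 pairwise wins.

2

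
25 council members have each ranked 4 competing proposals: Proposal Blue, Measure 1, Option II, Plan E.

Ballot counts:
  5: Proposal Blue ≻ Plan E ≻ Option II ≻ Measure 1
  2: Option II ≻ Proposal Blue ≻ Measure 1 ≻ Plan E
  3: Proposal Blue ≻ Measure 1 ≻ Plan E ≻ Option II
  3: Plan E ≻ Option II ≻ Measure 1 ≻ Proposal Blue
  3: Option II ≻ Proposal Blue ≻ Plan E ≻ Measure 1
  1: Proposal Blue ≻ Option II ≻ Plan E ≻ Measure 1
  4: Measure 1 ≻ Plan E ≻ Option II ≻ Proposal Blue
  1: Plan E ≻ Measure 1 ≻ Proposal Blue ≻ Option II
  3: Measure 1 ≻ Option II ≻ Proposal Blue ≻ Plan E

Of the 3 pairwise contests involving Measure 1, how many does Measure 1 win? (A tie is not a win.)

0

Measure 1 against each rival (25 council members):
Measure 1 vs Proposal Blue: 3+4+1+3 = 11 for Measure 1, 14 for Proposal Blue — Proposal Blue by 14–11.
Measure 1 vs Option II: 11 to 14, Option II.
Measure 1 vs Plan E: Plan E wins 13–12.
Measure 1 beats no one; loses to Proposal Blue, Option II, Plan E — 0 pairwise wins.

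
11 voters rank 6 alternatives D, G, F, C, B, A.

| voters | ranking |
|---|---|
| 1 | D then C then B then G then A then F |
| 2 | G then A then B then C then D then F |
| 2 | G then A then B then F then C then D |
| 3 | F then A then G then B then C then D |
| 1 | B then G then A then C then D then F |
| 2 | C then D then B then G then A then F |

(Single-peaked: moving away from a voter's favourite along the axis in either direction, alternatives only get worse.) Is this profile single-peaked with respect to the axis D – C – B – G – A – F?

Axis positions: D=1, C=2, B=3, G=4, A=5, F=6.
Group 1 (peak D at position 1): ranking walks positions 1-2-3-4-5-6, expanding outward from the peak — single-peaked.
Group 2 (peak G at position 4): ranking walks positions 4-5-3-2-1-6, expanding outward from the peak — single-peaked.
Group 3 (peak G at position 4): ranking walks positions 4-5-3-6-2-1, expanding outward from the peak — single-peaked.
Group 4 (peak F at position 6): ranking walks positions 6-5-4-3-2-1, expanding outward from the peak — single-peaked.
Group 5 (peak B at position 3): ranking walks positions 3-4-5-2-1-6, expanding outward from the peak — single-peaked.
Group 6 (peak C at position 2): ranking walks positions 2-1-3-4-5-6, expanding outward from the peak — single-peaked.
Every ranking is single-peaked on this axis.

yes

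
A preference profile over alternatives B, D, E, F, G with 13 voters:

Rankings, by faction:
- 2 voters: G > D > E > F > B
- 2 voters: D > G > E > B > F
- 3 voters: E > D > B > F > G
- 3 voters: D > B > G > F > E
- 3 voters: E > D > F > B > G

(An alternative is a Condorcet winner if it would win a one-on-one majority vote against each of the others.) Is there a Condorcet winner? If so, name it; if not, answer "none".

Head-to-head results (13 voters):
B vs D: 0 for B, 13 for D — D by 13–0.
B vs E: 3 to 10, E.
B vs F: 2+3+3 = 8 for B, 5 for F — B by 8–5.
B vs G: 3+3+3 = 9 for B, 4 for G — B by 9–4.
D vs E: 7 to 6, D.
D vs F: D is ranked higher on 2+2+3+3+3 = 13 ballots, F on 0. D wins 13–0.
D vs G: 2+3+3+3 = 11 for D, 2 for G — D by 11–2.
E vs F: 10 to 3, E.
E vs G: E preferred on 3+3 = 6 ballots; G wins 7–6.
F vs G: 6 to 7, G.
D defeats every rival head-to-head and is the Condorcet winner.

D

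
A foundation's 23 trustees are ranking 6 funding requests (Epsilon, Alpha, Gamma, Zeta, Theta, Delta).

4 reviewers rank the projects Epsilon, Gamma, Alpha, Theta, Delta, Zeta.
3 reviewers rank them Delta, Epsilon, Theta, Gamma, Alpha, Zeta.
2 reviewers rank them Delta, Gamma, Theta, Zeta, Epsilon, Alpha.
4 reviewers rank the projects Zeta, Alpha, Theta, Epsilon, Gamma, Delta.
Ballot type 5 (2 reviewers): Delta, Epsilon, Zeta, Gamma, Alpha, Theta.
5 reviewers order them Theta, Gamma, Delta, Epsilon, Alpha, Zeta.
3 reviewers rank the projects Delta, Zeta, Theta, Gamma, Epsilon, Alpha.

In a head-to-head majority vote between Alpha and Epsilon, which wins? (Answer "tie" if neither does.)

Ballots ranking Alpha above Epsilon: 4.
Ballots ranking Epsilon above Alpha: 23 − 4 = 19.
Epsilon wins the head-to-head 19–4.

Epsilon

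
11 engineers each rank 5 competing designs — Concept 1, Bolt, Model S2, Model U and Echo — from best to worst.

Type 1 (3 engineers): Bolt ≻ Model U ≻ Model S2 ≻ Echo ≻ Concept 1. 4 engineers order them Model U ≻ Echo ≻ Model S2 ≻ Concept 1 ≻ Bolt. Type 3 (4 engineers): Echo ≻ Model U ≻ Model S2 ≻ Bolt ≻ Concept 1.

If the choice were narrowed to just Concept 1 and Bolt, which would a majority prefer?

Ballots ranking Concept 1 above Bolt: 4.
Ballots ranking Bolt above Concept 1: 11 − 4 = 7.
Bolt wins the head-to-head 7–4.

Bolt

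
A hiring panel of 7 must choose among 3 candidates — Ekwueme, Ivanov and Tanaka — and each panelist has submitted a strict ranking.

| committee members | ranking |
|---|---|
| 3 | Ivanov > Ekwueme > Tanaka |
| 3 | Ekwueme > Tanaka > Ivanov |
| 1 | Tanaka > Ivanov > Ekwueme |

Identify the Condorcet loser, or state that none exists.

Pairwise majorities:
Ekwueme vs Ivanov: 3 to 4, Ivanov.
Ekwueme vs Tanaka: Ekwueme, 6–1.
Ivanov vs Tanaka: 3 for Ivanov, 4 for Tanaka — Tanaka by 4–3.
No candidate is winless: Ekwueme beats Tanaka; Ivanov beats Ekwueme; Tanaka beats Ivanov. There is no Condorcet loser.

none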